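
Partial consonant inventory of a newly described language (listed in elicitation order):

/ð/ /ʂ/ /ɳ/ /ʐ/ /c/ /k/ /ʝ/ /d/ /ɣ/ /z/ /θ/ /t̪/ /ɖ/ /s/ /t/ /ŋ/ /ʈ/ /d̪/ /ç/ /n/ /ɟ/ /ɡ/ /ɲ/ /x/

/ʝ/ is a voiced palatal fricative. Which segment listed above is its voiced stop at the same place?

/ɟ/

The voiced stop at the same place is a voiced palatal stop — in this inventory, /ɟ/.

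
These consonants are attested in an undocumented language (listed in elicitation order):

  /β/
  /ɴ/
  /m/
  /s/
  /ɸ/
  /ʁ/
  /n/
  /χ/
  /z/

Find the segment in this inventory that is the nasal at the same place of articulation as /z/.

/n/

/z/ is a voiced alveolar fricative.
The nasal at the same place is an alveolar nasal — in this inventory, /n/.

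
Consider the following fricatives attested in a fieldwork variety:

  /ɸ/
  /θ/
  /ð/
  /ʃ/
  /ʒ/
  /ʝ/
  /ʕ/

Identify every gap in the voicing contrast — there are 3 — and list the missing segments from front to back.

/β/, /ç/, /ħ/

Voiceless: /ɸ/ (bilabial), /θ/ (dental), /ʃ/ (postalveolar).
Voiced: /ð/ (dental), /ʒ/ (postalveolar), /ʝ/ (palatal), /ʕ/ (pharyngeal).
Gaps, from front to back: bilabial lacks voiced (/β/); palatal lacks voiceless (/ç/); pharyngeal lacks voiceless (/ħ/).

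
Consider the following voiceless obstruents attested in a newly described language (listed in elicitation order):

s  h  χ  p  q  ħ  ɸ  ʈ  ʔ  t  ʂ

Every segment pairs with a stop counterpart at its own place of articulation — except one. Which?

Bilabial: /p/ ~ /ɸ/
Alveolar: /t/ ~ /s/
Retroflex: /ʈ/ ~ /ʂ/
Uvular: /q/ ~ /χ/
Glottal: /ʔ/ ~ /h/
Pharyngeal: only /ħ/ (fricative); no stop partner.
So /ħ/ is the unpaired segment.

/ħ/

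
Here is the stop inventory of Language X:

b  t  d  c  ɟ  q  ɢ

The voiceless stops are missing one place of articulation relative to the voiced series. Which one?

place of articulation  voiceless  voiced  
bilabial          —         b       
alveolar          t         d       
palatal           c         ɟ       
uvular            q         ɢ       
Every place of articulation has a voiceless member except bilabial, where /p/ would be expected.

bilabial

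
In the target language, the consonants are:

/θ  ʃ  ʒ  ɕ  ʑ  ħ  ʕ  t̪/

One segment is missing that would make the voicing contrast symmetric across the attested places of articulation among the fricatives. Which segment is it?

Voiceless: /θ/ (dental), /ʃ/ (postalveolar), /ɕ/ (alveolo-palatal), /ħ/ (pharyngeal).
Voiced: /ʒ/ (postalveolar), /ʑ/ (alveolo-palatal), /ʕ/ (pharyngeal).
The dental row has no voiced member, so the gap is the voiced dental fricative /ð/.

/ð/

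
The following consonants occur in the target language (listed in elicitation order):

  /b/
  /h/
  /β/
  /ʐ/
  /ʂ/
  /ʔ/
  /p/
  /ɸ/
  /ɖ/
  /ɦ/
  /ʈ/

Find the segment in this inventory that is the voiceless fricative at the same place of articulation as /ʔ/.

/ʔ/ is a voiceless glottal stop.
The voiceless fricative at the same place is a voiceless glottal fricative — in this inventory, /h/.

/h/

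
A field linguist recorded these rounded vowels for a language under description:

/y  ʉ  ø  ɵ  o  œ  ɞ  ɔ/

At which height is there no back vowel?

Front: /y/ (high), /ø/ (high-mid), /œ/ (low-mid).
Central: /ʉ/ (high), /ɵ/ (high-mid), /ɞ/ (low-mid).
Back: /o/ (high-mid), /ɔ/ (low-mid).
Every height has a back member except high, where /u/ would be expected.

high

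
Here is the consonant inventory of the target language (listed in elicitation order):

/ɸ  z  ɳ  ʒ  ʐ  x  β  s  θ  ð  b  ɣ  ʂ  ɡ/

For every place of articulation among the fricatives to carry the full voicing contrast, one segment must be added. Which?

/ʃ/

Voiceless: /ɸ/ (bilabial), /θ/ (dental), /s/ (alveolar), /ʂ/ (retroflex), /x/ (velar).
Voiced: /β/ (bilabial), /ð/ (dental), /z/ (alveolar), /ʒ/ (postalveolar), /ʐ/ (retroflex), /ɣ/ (velar).
The postalveolar row has no voiceless member, so the gap is the voiceless postalveolar fricative /ʃ/.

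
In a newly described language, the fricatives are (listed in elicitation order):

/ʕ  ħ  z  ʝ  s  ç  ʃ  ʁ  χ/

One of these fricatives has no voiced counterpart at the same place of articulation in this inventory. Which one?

/ʃ/

Alveolar: /s/ ~ /z/
Palatal: /ç/ ~ /ʝ/
Uvular: /χ/ ~ /ʁ/
Pharyngeal: /ħ/ ~ /ʕ/
Postalveolar: only /ʃ/ (voiceless); no voiced partner.
So /ʃ/ is the unpaired segment.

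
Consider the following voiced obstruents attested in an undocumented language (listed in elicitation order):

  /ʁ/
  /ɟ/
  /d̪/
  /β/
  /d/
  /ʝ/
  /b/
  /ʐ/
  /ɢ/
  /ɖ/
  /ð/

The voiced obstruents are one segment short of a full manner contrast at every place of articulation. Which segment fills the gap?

/z/

place of articulation  stop      fricative
bilabial          b         β       
dental            d̪        ð       
alveolar          d         —       
retroflex         ɖ         ʐ       
palatal           ɟ         ʝ       
uvular            ɢ         ʁ       
The alveolar row has no fricative member, so the gap is the alveolar fricative /z/.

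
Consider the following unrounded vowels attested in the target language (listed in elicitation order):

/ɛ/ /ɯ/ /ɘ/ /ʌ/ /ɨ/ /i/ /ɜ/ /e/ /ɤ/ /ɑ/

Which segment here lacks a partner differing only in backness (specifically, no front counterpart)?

High: /i/ ~ /ɨ/ ~ /ɯ/
High-mid: /e/ ~ /ɘ/ ~ /ɤ/
Low-mid: /ɛ/ ~ /ɜ/ ~ /ʌ/
Low: only /ɑ/ (back); no front partner.
So /ɑ/ is the unpaired segment.

/ɑ/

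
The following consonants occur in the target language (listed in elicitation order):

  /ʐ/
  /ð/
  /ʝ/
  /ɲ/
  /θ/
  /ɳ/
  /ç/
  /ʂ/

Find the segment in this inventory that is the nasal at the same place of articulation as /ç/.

/ɲ/

/ç/ is a voiceless palatal fricative.
The nasal at the same place is a palatal nasal — in this inventory, /ɲ/.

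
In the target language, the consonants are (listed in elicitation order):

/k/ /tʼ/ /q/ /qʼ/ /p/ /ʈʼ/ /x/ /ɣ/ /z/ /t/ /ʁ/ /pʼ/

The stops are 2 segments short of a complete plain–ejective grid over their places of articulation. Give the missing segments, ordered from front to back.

/ʈ/, /kʼ/

Plain: /p/ (bilabial), /t/ (alveolar), /k/ (velar), /q/ (uvular).
Ejective: /pʼ/ (bilabial), /tʼ/ (alveolar), /ʈʼ/ (retroflex), /qʼ/ (uvular).
Gaps, from front to back: retroflex lacks plain (/ʈ/); velar lacks ejective (/kʼ/).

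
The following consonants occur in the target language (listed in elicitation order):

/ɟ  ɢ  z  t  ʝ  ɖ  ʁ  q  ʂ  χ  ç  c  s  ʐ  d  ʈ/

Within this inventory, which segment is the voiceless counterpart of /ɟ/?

/c/

/ɟ/ is a voiced palatal stop.
The voiceless counterpart is a voiceless palatal stop — in this inventory, /c/.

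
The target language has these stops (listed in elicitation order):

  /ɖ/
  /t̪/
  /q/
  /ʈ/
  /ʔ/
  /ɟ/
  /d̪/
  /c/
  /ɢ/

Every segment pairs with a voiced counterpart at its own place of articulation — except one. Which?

/ʔ/

Dental: /t̪/ ~ /d̪/
Retroflex: /ʈ/ ~ /ɖ/
Palatal: /c/ ~ /ɟ/
Uvular: /q/ ~ /ɢ/
Glottal: only /ʔ/ (voiceless); no voiced partner.
So /ʔ/ is the unpaired segment.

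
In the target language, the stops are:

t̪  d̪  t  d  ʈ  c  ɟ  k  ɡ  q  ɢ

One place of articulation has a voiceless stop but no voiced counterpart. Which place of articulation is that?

retroflex

dental: voiceless /t̪/, voiced /d̪/.
alveolar: voiceless /t/, voiced /d/.
retroflex: voiceless /ʈ/, voiced —.
palatal: voiceless /c/, voiced /ɟ/.
velar: voiceless /k/, voiced /ɡ/.
uvular: voiceless /q/, voiced /ɢ/.
Every place of articulation has a voiced member except retroflex, where /ɖ/ would be expected.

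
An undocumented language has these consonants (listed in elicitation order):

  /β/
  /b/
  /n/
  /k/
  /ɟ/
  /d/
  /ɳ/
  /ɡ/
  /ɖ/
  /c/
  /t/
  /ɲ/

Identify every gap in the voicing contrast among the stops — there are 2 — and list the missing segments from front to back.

/p/, /ʈ/

Voiceless: /t/ (alveolar), /c/ (palatal), /k/ (velar).
Voiced: /b/ (bilabial), /d/ (alveolar), /ɖ/ (retroflex), /ɟ/ (palatal), /ɡ/ (velar).
Gaps, from front to back: bilabial lacks voiceless (/p/); retroflex lacks voiceless (/ʈ/).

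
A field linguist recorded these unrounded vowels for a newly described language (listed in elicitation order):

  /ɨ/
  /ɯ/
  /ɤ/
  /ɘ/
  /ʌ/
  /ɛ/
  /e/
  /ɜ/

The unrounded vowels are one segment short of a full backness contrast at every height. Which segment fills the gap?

Front: /e/ (high-mid), /ɛ/ (low-mid).
Central: /ɨ/ (high), /ɘ/ (high-mid), /ɜ/ (low-mid).
Back: /ɯ/ (high), /ɤ/ (high-mid), /ʌ/ (low-mid).
The high row has no front member, so the gap is the high front unrounded vowel /i/.

/i/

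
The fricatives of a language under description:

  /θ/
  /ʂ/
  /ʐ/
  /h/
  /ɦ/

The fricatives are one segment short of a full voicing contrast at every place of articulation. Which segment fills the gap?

/ð/

place of articulation  voiceless  voiced  
dental            θ         —       
retroflex         ʂ         ʐ       
glottal           h         ɦ       
The dental row has no voiced member, so the gap is the voiced dental fricative /ð/.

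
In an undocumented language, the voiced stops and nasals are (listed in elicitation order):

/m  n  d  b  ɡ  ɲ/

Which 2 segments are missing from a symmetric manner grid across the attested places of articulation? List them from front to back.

/ɟ/, /ŋ/

bilabial: oral stop /b/, nasal /m/.
alveolar: oral stop /d/, nasal /n/.
palatal: oral stop —, nasal /ɲ/.
velar: oral stop /ɡ/, nasal —.
Gaps, from front to back: palatal lacks oral stop (/ɟ/); velar lacks nasal (/ŋ/).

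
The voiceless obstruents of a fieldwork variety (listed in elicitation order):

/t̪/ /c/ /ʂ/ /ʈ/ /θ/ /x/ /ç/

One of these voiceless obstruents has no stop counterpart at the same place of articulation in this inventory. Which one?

Dental: /t̪/ ~ /θ/
Retroflex: /ʈ/ ~ /ʂ/
Palatal: /c/ ~ /ç/
Velar: only /x/ (fricative); no stop partner.
So /x/ is the unpaired segment.

/x/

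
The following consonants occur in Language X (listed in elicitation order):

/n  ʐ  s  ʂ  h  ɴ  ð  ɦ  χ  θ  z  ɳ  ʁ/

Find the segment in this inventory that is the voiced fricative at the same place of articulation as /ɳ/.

/ɳ/ is a retroflex nasal.
The voiced fricative at the same place is a voiced retroflex fricative — in this inventory, /ʐ/.

/ʐ/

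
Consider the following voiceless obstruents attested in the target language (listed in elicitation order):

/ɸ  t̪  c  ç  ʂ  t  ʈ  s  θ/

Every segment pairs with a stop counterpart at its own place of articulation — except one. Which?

/ɸ/

Dental: /t̪/ ~ /θ/
Alveolar: /t/ ~ /s/
Retroflex: /ʈ/ ~ /ʂ/
Palatal: /c/ ~ /ç/
Bilabial: only /ɸ/ (fricative); no stop partner.
So /ɸ/ is the unpaired segment.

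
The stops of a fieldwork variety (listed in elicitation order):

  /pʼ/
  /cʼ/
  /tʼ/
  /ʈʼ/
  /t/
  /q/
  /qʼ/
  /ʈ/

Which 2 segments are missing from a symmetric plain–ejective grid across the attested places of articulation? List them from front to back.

Plain: /t/ (alveolar), /ʈ/ (retroflex), /q/ (uvular).
Ejective: /pʼ/ (bilabial), /tʼ/ (alveolar), /ʈʼ/ (retroflex), /cʼ/ (palatal), /qʼ/ (uvular).
Gaps, from front to back: bilabial lacks plain (/p/); palatal lacks plain (/c/).

/p/, /c/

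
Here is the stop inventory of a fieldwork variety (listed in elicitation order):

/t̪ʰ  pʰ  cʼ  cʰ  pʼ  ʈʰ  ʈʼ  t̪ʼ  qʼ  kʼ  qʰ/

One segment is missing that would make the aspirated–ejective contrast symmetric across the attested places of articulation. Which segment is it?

bilabial: aspirated /pʰ/, ejective /pʼ/.
dental: aspirated /t̪ʰ/, ejective /t̪ʼ/.
retroflex: aspirated /ʈʰ/, ejective /ʈʼ/.
palatal: aspirated /cʰ/, ejective /cʼ/.
velar: aspirated —, ejective /kʼ/.
uvular: aspirated /qʰ/, ejective /qʼ/.
The velar row has no aspirated member, so the gap is the aspirated velar stop /kʰ/.

/kʰ/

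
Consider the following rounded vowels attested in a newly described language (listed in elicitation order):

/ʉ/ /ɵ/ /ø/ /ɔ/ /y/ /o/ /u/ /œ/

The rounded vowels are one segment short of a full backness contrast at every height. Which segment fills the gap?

/ɞ/

Front: /y/ (high), /ø/ (high-mid), /œ/ (low-mid).
Central: /ʉ/ (high), /ɵ/ (high-mid).
Back: /u/ (high), /o/ (high-mid), /ɔ/ (low-mid).
The low-mid row has no central member, so the gap is the low-mid central rounded vowel /ɞ/.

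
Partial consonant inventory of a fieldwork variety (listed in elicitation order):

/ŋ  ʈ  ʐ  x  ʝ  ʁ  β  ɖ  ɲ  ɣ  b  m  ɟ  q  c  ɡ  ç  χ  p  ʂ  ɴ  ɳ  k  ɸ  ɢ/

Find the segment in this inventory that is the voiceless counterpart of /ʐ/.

/ʂ/

/ʐ/ is a voiced retroflex fricative.
The voiceless counterpart is a voiceless retroflex fricative — in this inventory, /ʂ/.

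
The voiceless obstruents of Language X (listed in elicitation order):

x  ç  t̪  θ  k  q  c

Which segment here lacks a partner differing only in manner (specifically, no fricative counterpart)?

/q/

Dental: /t̪/ ~ /θ/
Palatal: /c/ ~ /ç/
Velar: /k/ ~ /x/
Uvular: only /q/ (stop); no fricative partner.
So /q/ is the unpaired segment.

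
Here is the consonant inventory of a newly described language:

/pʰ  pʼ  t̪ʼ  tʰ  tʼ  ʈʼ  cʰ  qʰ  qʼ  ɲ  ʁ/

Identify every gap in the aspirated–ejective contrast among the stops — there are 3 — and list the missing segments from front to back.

Aspirated: /pʰ/ (bilabial), /tʰ/ (alveolar), /cʰ/ (palatal), /qʰ/ (uvular).
Ejective: /pʼ/ (bilabial), /t̪ʼ/ (dental), /tʼ/ (alveolar), /ʈʼ/ (retroflex), /qʼ/ (uvular).
Gaps, from front to back: dental lacks aspirated (/t̪ʰ/); retroflex lacks aspirated (/ʈʰ/); palatal lacks ejective (/cʼ/).

/t̪ʰ/, /ʈʰ/, /cʼ/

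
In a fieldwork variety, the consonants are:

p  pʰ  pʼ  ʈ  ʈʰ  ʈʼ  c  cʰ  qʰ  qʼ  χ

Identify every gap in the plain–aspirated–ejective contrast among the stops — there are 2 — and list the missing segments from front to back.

/cʼ/, /q/

bilabial: plain /p/, aspirated /pʰ/, ejective /pʼ/.
retroflex: plain /ʈ/, aspirated /ʈʰ/, ejective /ʈʼ/.
palatal: plain /c/, aspirated /cʰ/, ejective —.
uvular: plain —, aspirated /qʰ/, ejective /qʼ/.
Gaps, from front to back: palatal lacks ejective (/cʼ/); uvular lacks plain (/q/).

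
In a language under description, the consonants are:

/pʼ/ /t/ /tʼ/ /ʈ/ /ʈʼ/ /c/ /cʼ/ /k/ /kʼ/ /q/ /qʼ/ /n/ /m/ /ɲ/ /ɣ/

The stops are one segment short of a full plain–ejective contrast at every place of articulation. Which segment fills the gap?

bilabial: plain —, ejective /pʼ/.
alveolar: plain /t/, ejective /tʼ/.
retroflex: plain /ʈ/, ejective /ʈʼ/.
palatal: plain /c/, ejective /cʼ/.
velar: plain /k/, ejective /kʼ/.
uvular: plain /q/, ejective /qʼ/.
The bilabial row has no plain member, so the gap is the plain bilabial stop /p/.

/p/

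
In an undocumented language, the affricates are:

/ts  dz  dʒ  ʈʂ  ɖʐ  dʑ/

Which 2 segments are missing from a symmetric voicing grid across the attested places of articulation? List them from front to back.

place of articulation  voiceless  voiced  
alveolar          ts        dz      
postalveolar      —         dʒ      
retroflex         ʈʂ        ɖʐ      
alveolo-palatal   —         dʑ      
Gaps, from front to back: postalveolar lacks voiceless (/tʃ/); alveolo-palatal lacks voiceless (/tɕ/).

/tʃ/, /tɕ/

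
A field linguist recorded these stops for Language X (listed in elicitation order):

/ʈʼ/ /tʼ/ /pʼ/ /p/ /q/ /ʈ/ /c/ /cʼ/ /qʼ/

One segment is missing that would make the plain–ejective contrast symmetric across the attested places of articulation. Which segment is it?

bilabial: plain /p/, ejective /pʼ/.
alveolar: plain —, ejective /tʼ/.
retroflex: plain /ʈ/, ejective /ʈʼ/.
palatal: plain /c/, ejective /cʼ/.
uvular: plain /q/, ejective /qʼ/.
The alveolar row has no plain member, so the gap is the plain alveolar stop /t/.

/t/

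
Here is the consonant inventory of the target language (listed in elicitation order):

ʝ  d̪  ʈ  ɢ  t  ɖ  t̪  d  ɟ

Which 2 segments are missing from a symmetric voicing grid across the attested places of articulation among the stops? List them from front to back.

/c/, /q/

dental: voiceless /t̪/, voiced /d̪/.
alveolar: voiceless /t/, voiced /d/.
retroflex: voiceless /ʈ/, voiced /ɖ/.
palatal: voiceless —, voiced /ɟ/.
uvular: voiceless —, voiced /ɢ/.
Gaps, from front to back: palatal lacks voiceless (/c/); uvular lacks voiceless (/q/).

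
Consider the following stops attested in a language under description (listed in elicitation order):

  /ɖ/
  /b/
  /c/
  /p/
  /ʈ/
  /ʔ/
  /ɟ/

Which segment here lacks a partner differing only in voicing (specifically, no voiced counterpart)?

Bilabial: /p/ ~ /b/
Retroflex: /ʈ/ ~ /ɖ/
Palatal: /c/ ~ /ɟ/
Glottal: only /ʔ/ (voiceless); no voiced partner.
So /ʔ/ is the unpaired segment.

/ʔ/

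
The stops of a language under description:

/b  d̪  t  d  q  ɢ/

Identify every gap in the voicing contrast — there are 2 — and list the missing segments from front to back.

bilabial: voiceless —, voiced /b/.
dental: voiceless —, voiced /d̪/.
alveolar: voiceless /t/, voiced /d/.
uvular: voiceless /q/, voiced /ɢ/.
Gaps, from front to back: bilabial lacks voiceless (/p/); dental lacks voiceless (/t̪/).

/p/, /t̪/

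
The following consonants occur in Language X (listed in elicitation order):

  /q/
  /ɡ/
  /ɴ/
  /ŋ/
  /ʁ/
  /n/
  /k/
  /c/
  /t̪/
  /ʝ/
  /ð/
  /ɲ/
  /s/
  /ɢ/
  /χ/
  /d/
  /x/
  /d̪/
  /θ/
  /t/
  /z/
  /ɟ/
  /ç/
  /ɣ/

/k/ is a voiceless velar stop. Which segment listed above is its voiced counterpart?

/ɡ/

The voiced counterpart is a voiced velar stop — in this inventory, /ɡ/.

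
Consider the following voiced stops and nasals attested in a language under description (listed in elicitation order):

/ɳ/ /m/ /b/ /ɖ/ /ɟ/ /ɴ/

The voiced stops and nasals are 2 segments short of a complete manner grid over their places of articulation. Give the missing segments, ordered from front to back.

place of articulation  oral stop  nasal   
bilabial          b         m       
retroflex         ɖ         ɳ       
palatal           ɟ         —       
uvular            —         ɴ       
Gaps, from front to back: palatal lacks nasal (/ɲ/); uvular lacks oral stop (/ɢ/).

/ɲ/, /ɢ/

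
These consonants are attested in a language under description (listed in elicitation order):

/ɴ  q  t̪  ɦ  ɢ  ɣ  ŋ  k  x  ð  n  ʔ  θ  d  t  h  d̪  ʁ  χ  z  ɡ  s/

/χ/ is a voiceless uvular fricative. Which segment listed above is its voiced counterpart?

/ʁ/

The voiced counterpart is a voiced uvular fricative — in this inventory, /ʁ/.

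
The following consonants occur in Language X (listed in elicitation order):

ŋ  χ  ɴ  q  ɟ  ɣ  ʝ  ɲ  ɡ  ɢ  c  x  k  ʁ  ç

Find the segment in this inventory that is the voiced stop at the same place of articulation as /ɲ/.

/ɲ/ is a palatal nasal.
The voiced stop at the same place is a voiced palatal stop — in this inventory, /ɟ/.

/ɟ/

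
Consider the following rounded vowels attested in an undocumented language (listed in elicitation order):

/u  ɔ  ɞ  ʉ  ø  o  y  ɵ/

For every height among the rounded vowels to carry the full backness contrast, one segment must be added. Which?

Front: /y/ (high), /ø/ (high-mid).
Central: /ʉ/ (high), /ɵ/ (high-mid), /ɞ/ (low-mid).
Back: /u/ (high), /o/ (high-mid), /ɔ/ (low-mid).
The low-mid row has no front member, so the gap is the low-mid front rounded vowel /œ/.

/œ/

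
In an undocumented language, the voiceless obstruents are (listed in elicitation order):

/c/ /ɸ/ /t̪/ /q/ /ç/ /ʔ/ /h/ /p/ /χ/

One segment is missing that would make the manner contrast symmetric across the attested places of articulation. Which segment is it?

bilabial: stop /p/, fricative /ɸ/.
dental: stop /t̪/, fricative —.
palatal: stop /c/, fricative /ç/.
uvular: stop /q/, fricative /χ/.
glottal: stop /ʔ/, fricative /h/.
The dental row has no fricative member, so the gap is the dental fricative /θ/.

/θ/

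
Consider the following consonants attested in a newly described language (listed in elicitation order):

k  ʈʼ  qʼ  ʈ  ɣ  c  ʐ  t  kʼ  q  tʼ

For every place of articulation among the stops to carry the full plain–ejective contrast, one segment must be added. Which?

alveolar: plain /t/, ejective /tʼ/.
retroflex: plain /ʈ/, ejective /ʈʼ/.
palatal: plain /c/, ejective —.
velar: plain /k/, ejective /kʼ/.
uvular: plain /q/, ejective /qʼ/.
The palatal row has no ejective member, so the gap is the ejective palatal stop /cʼ/.

/cʼ/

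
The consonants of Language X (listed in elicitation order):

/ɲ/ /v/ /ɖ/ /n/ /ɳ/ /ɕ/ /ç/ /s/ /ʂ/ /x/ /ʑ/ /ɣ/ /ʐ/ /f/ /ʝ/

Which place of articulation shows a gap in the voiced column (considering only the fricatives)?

alveolar

labiodental: voiceless /f/, voiced /v/.
alveolar: voiceless /s/, voiced —.
retroflex: voiceless /ʂ/, voiced /ʐ/.
alveolo-palatal: voiceless /ɕ/, voiced /ʑ/.
palatal: voiceless /ç/, voiced /ʝ/.
velar: voiceless /x/, voiced /ɣ/.
Every place of articulation has a voiced member except alveolar, where /z/ would be expected.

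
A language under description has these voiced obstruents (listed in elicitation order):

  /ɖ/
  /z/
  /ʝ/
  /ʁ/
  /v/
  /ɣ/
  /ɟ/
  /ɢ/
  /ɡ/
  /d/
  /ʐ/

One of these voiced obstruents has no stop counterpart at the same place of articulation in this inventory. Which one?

Alveolar: /d/ ~ /z/
Retroflex: /ɖ/ ~ /ʐ/
Palatal: /ɟ/ ~ /ʝ/
Velar: /ɡ/ ~ /ɣ/
Uvular: /ɢ/ ~ /ʁ/
Labiodental: only /v/ (fricative); no stop partner.
So /v/ is the unpaired segment.

/v/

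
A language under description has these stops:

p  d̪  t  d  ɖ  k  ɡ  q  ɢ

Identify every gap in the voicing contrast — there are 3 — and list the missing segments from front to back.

/b/, /t̪/, /ʈ/

place of articulation  voiceless  voiced  
bilabial          p         —       
dental            —         d̪      
alveolar          t         d       
retroflex         —         ɖ       
velar             k         ɡ       
uvular            q         ɢ       
Gaps, from front to back: bilabial lacks voiced (/b/); dental lacks voiceless (/t̪/); retroflex lacks voiceless (/ʈ/).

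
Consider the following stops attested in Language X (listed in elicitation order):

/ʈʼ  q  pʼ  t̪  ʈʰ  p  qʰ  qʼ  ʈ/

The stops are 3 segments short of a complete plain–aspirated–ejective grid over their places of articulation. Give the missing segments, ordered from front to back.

/pʰ/, /t̪ʰ/, /t̪ʼ/

place of articulation  plain     aspirated  ejective
bilabial          p         —         pʼ      
dental            t̪        —         —       
retroflex         ʈ         ʈʰ        ʈʼ      
uvular            q         qʰ        qʼ      
Gaps, from front to back: bilabial lacks aspirated (/pʰ/); dental lacks aspirated (/t̪ʰ/); dental lacks ejective (/t̪ʼ/).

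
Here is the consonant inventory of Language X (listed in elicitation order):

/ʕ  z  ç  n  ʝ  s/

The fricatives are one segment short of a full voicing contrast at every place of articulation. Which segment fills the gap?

place of articulation  voiceless  voiced  
alveolar          s         z       
palatal           ç         ʝ       
pharyngeal        —         ʕ       
The pharyngeal row has no voiceless member, so the gap is the voiceless pharyngeal fricative /ħ/.

/ħ/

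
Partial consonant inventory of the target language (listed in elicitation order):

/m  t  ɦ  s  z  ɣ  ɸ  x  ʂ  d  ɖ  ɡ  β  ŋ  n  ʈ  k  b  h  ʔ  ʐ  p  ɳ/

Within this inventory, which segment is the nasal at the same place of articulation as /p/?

/m/

/p/ is a voiceless bilabial stop.
The nasal at the same place is a bilabial nasal — in this inventory, /m/.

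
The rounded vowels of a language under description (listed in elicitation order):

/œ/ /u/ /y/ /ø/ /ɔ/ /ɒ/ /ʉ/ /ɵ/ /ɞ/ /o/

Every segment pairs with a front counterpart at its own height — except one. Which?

High: /y/ ~ /ʉ/ ~ /u/
High-mid: /ø/ ~ /ɵ/ ~ /o/
Low-mid: /œ/ ~ /ɞ/ ~ /ɔ/
Low: only /ɒ/ (back); no front partner.
So /ɒ/ is the unpaired segment.

/ɒ/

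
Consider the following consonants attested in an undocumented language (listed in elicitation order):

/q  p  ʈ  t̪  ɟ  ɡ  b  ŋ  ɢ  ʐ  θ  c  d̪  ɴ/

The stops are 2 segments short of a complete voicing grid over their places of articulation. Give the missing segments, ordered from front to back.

/ɖ/, /k/

Voiceless: /p/ (bilabial), /t̪/ (dental), /ʈ/ (retroflex), /c/ (palatal), /q/ (uvular).
Voiced: /b/ (bilabial), /d̪/ (dental), /ɟ/ (palatal), /ɡ/ (velar), /ɢ/ (uvular).
Gaps, from front to back: retroflex lacks voiced (/ɖ/); velar lacks voiceless (/k/).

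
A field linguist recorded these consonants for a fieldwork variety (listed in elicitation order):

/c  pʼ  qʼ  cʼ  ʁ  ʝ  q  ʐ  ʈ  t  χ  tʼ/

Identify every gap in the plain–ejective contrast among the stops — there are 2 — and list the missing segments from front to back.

place of articulation  plain     ejective
bilabial          —         pʼ      
alveolar          t         tʼ      
retroflex         ʈ         —       
palatal           c         cʼ      
uvular            q         qʼ      
Gaps, from front to back: bilabial lacks plain (/p/); retroflex lacks ejective (/ʈʼ/).

/p/, /ʈʼ/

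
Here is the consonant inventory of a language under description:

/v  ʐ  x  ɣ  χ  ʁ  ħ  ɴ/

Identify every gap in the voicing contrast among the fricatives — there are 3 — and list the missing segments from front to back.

labiodental: voiceless —, voiced /v/.
retroflex: voiceless —, voiced /ʐ/.
velar: voiceless /x/, voiced /ɣ/.
uvular: voiceless /χ/, voiced /ʁ/.
pharyngeal: voiceless /ħ/, voiced —.
Gaps, from front to back: labiodental lacks voiceless (/f/); retroflex lacks voiceless (/ʂ/); pharyngeal lacks voiced (/ʕ/).

/f/, /ʂ/, /ʕ/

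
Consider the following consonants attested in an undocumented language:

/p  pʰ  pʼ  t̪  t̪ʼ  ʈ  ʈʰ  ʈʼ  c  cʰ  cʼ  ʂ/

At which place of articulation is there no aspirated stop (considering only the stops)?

Plain: /p/ (bilabial), /t̪/ (dental), /ʈ/ (retroflex), /c/ (palatal).
Aspirated: /pʰ/ (bilabial), /ʈʰ/ (retroflex), /cʰ/ (palatal).
Ejective: /pʼ/ (bilabial), /t̪ʼ/ (dental), /ʈʼ/ (retroflex), /cʼ/ (palatal).
Every place of articulation has an aspirated member except dental, where /t̪ʰ/ would be expected.

dental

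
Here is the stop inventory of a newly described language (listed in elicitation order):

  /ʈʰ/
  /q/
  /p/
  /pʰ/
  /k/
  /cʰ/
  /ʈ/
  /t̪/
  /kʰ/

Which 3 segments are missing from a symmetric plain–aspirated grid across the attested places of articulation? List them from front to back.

/t̪ʰ/, /c/, /qʰ/

bilabial: plain /p/, aspirated /pʰ/.
dental: plain /t̪/, aspirated —.
retroflex: plain /ʈ/, aspirated /ʈʰ/.
palatal: plain —, aspirated /cʰ/.
velar: plain /k/, aspirated /kʰ/.
uvular: plain /q/, aspirated —.
Gaps, from front to back: dental lacks aspirated (/t̪ʰ/); palatal lacks plain (/c/); uvular lacks aspirated (/qʰ/).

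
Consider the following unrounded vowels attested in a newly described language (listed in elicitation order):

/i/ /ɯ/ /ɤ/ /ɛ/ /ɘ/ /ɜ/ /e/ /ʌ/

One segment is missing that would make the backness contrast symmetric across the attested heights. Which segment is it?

Front: /i/ (high), /e/ (high-mid), /ɛ/ (low-mid).
Central: /ɘ/ (high-mid), /ɜ/ (low-mid).
Back: /ɯ/ (high), /ɤ/ (high-mid), /ʌ/ (low-mid).
The high row has no central member, so the gap is the high central unrounded vowel /ɨ/.

/ɨ/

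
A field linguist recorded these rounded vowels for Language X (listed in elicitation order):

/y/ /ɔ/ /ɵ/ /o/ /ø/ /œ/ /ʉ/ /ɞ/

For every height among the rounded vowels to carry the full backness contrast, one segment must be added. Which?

height            front     central   back    
high              y         ʉ         —       
high-mid          ø         ɵ         o       
low-mid           œ         ɞ         ɔ       
The high row has no back member, so the gap is the high back rounded vowel /u/.

/u/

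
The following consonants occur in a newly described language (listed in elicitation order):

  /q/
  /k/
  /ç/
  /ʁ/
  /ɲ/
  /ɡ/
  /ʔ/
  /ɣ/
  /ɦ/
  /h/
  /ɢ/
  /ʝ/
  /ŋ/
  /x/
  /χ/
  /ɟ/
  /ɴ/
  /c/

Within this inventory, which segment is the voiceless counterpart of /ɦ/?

/h/

/ɦ/ is a voiced glottal fricative.
The voiceless counterpart is a voiceless glottal fricative — in this inventory, /h/.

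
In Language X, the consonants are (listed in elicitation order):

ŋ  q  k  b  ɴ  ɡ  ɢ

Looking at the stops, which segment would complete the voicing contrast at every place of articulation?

/p/

Voiceless: /k/ (velar), /q/ (uvular).
Voiced: /b/ (bilabial), /ɡ/ (velar), /ɢ/ (uvular).
The bilabial row has no voiceless member, so the gap is the voiceless bilabial stop /p/.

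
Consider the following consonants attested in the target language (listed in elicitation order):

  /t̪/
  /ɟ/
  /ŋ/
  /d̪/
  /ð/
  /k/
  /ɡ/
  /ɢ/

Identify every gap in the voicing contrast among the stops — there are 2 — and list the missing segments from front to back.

/c/, /q/

place of articulation  voiceless  voiced  
dental            t̪        d̪      
palatal           —         ɟ       
velar             k         ɡ       
uvular            —         ɢ       
Gaps, from front to back: palatal lacks voiceless (/c/); uvular lacks voiceless (/q/).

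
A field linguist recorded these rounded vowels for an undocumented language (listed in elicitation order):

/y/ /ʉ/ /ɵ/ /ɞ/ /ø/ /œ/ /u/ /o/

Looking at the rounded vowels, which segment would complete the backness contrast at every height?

/ɔ/

high: front /y/, central /ʉ/, back /u/.
high-mid: front /ø/, central /ɵ/, back /o/.
low-mid: front /œ/, central /ɞ/, back —.
The low-mid row has no back member, so the gap is the low-mid back rounded vowel /ɔ/.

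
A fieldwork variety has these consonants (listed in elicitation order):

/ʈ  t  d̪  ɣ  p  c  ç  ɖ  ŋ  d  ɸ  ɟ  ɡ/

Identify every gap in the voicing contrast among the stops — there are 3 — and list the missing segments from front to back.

place of articulation  voiceless  voiced  
bilabial          p         —       
dental            —         d̪      
alveolar          t         d       
retroflex         ʈ         ɖ       
palatal           c         ɟ       
velar             —         ɡ       
Gaps, from front to back: bilabial lacks voiced (/b/); dental lacks voiceless (/t̪/); velar lacks voiceless (/k/).

/b/, /t̪/, /k/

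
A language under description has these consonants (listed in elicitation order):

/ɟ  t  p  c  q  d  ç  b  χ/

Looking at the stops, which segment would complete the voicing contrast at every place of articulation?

/ɢ/

bilabial: voiceless /p/, voiced /b/.
alveolar: voiceless /t/, voiced /d/.
palatal: voiceless /c/, voiced /ɟ/.
uvular: voiceless /q/, voiced —.
The uvular row has no voiced member, so the gap is the voiced uvular stop /ɢ/.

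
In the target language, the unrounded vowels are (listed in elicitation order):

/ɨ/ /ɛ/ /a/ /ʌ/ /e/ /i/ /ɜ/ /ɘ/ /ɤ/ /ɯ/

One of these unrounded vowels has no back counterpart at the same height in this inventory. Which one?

High: /i/ ~ /ɨ/ ~ /ɯ/
High-mid: /e/ ~ /ɘ/ ~ /ɤ/
Low-mid: /ɛ/ ~ /ɜ/ ~ /ʌ/
Low: only /a/ (front); no back partner.
So /a/ is the unpaired segment.

/a/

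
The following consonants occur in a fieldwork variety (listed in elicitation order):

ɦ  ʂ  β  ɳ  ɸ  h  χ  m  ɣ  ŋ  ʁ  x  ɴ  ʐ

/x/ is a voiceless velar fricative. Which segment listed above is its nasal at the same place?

The nasal at the same place is a velar nasal — in this inventory, /ŋ/.

/ŋ/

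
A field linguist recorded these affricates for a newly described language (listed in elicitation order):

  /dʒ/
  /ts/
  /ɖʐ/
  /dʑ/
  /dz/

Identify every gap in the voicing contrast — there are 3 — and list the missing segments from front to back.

/tʃ/, /ʈʂ/, /tɕ/

place of articulation  voiceless  voiced  
alveolar          ts        dz      
postalveolar      —         dʒ      
retroflex         —         ɖʐ      
alveolo-palatal   —         dʑ      
Gaps, from front to back: postalveolar lacks voiceless (/tʃ/); retroflex lacks voiceless (/ʈʂ/); alveolo-palatal lacks voiceless (/tɕ/).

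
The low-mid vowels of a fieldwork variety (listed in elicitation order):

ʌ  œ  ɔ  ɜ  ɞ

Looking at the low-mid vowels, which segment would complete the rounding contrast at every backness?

/ɛ/

backness          unrounded  rounded 
front             —         œ       
central           ɜ         ɞ       
back              ʌ         ɔ       
The front row has no unrounded member, so the gap is the front unrounded vowel /ɛ/.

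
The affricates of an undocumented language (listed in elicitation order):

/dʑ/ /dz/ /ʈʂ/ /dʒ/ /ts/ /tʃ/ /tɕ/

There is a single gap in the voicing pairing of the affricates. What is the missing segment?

/ɖʐ/

place of articulation  voiceless  voiced  
alveolar          ts        dz      
postalveolar      tʃ        dʒ      
retroflex         ʈʂ        —       
alveolo-palatal   tɕ        dʑ      
The retroflex row has no voiced member, so the gap is the voiced retroflex affricate /ɖʐ/.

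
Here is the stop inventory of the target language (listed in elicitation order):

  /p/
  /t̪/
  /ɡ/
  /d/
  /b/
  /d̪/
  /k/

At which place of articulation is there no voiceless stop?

alveolar

Voiceless: /p/ (bilabial), /t̪/ (dental), /k/ (velar).
Voiced: /b/ (bilabial), /d̪/ (dental), /d/ (alveolar), /ɡ/ (velar).
Every place of articulation has a voiceless member except alveolar, where /t/ would be expected.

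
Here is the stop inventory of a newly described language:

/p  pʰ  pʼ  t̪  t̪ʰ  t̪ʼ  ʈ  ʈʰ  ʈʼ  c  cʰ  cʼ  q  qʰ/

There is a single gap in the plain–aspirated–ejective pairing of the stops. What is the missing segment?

Plain: /p/ (bilabial), /t̪/ (dental), /ʈ/ (retroflex), /c/ (palatal), /q/ (uvular).
Aspirated: /pʰ/ (bilabial), /t̪ʰ/ (dental), /ʈʰ/ (retroflex), /cʰ/ (palatal), /qʰ/ (uvular).
Ejective: /pʼ/ (bilabial), /t̪ʼ/ (dental), /ʈʼ/ (retroflex), /cʼ/ (palatal).
The uvular row has no ejective member, so the gap is the ejective uvular stop /qʼ/.

/qʼ/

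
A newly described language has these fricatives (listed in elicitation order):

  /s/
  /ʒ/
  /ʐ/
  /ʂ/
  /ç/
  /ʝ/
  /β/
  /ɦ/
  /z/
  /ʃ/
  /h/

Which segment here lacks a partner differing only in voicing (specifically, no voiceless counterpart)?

Alveolar: /s/ ~ /z/
Postalveolar: /ʃ/ ~ /ʒ/
Retroflex: /ʂ/ ~ /ʐ/
Palatal: /ç/ ~ /ʝ/
Glottal: /h/ ~ /ɦ/
Bilabial: only /β/ (voiced); no voiceless partner.
So /β/ is the unpaired segment.

/β/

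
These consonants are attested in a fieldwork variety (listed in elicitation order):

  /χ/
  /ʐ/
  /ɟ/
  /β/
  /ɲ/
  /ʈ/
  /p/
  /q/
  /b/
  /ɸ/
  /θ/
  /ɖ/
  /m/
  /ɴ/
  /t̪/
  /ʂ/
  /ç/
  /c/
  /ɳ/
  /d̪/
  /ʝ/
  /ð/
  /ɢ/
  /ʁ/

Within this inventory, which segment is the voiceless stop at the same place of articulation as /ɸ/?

/p/

/ɸ/ is a voiceless bilabial fricative.
The voiceless stop at the same place is a voiceless bilabial stop — in this inventory, /p/.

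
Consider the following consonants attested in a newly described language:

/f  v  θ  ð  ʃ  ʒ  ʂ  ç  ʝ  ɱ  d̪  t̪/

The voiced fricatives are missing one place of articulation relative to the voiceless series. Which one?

labiodental: voiceless /f/, voiced /v/.
dental: voiceless /θ/, voiced /ð/.
postalveolar: voiceless /ʃ/, voiced /ʒ/.
retroflex: voiceless /ʂ/, voiced —.
palatal: voiceless /ç/, voiced /ʝ/.
Every place of articulation has a voiced member except retroflex, where /ʐ/ would be expected.

retroflex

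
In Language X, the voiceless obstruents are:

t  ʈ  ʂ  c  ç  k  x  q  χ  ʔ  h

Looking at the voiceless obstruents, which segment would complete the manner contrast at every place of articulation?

/s/

place of articulation  stop      fricative
alveolar          t         —       
retroflex         ʈ         ʂ       
palatal           c         ç       
velar             k         x       
uvular            q         χ       
glottal           ʔ         h       
The alveolar row has no fricative member, so the gap is the alveolar fricative /s/.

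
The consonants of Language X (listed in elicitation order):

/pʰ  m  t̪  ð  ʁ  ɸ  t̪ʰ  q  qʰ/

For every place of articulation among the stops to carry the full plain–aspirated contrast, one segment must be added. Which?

Plain: /t̪/ (dental), /q/ (uvular).
Aspirated: /pʰ/ (bilabial), /t̪ʰ/ (dental), /qʰ/ (uvular).
The bilabial row has no plain member, so the gap is the plain bilabial stop /p/.

/p/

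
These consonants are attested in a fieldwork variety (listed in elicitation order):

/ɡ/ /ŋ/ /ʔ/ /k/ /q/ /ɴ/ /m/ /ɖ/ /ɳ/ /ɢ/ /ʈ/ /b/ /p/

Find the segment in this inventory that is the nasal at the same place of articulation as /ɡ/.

/ɡ/ is a voiced velar stop.
The nasal at the same place is a velar nasal — in this inventory, /ŋ/.

/ŋ/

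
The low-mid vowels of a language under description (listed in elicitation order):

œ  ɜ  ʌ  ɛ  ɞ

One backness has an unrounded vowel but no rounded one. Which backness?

Unrounded: /ɛ/ (front), /ɜ/ (central), /ʌ/ (back).
Rounded: /œ/ (front), /ɞ/ (central).
Every backness has a rounded member except back, where /ɔ/ would be expected.

back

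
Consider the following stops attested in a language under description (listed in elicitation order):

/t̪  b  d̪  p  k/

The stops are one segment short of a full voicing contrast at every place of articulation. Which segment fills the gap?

Voiceless: /p/ (bilabial), /t̪/ (dental), /k/ (velar).
Voiced: /b/ (bilabial), /d̪/ (dental).
The velar row has no voiced member, so the gap is the voiced velar stop /ɡ/.

/ɡ/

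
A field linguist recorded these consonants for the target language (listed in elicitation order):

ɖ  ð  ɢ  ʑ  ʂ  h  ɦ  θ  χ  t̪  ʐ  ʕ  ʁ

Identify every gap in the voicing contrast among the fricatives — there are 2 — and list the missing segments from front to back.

/ɕ/, /ħ/

place of articulation  voiceless  voiced  
dental            θ         ð       
retroflex         ʂ         ʐ       
alveolo-palatal   —         ʑ       
uvular            χ         ʁ       
pharyngeal        —         ʕ       
glottal           h         ɦ       
Gaps, from front to back: alveolo-palatal lacks voiceless (/ɕ/); pharyngeal lacks voiceless (/ħ/).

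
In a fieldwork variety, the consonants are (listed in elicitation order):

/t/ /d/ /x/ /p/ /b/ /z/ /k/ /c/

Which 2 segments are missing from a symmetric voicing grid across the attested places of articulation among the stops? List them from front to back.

bilabial: voiceless /p/, voiced /b/.
alveolar: voiceless /t/, voiced /d/.
palatal: voiceless /c/, voiced —.
velar: voiceless /k/, voiced —.
Gaps, from front to back: palatal lacks voiced (/ɟ/); velar lacks voiced (/ɡ/).

/ɟ/, /ɡ/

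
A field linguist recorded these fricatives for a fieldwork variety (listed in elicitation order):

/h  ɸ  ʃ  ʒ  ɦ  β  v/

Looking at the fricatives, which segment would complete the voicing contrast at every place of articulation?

place of articulation  voiceless  voiced  
bilabial          ɸ         β       
labiodental       —         v       
postalveolar      ʃ         ʒ       
glottal           h         ɦ       
The labiodental row has no voiceless member, so the gap is the voiceless labiodental fricative /f/.

/f/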